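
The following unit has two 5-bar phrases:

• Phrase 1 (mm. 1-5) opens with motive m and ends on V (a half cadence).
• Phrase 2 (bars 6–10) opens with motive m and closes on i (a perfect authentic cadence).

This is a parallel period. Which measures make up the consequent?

measures 6–10

The phrase ending with the weaker cadence (half cadence) is the antecedent; the one ending more conclusively (perfect authentic cadence) is the consequent. The consequent is measures 6–10.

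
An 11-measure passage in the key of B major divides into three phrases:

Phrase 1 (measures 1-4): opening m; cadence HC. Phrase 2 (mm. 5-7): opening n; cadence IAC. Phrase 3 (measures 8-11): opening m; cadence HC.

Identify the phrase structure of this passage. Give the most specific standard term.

The final phrase closes with a half cadence, which is not stronger than the preceding imperfect authentic cadence; the 3 phrases lack an overall antecedent–consequent design and so form a phrase group.

phrase group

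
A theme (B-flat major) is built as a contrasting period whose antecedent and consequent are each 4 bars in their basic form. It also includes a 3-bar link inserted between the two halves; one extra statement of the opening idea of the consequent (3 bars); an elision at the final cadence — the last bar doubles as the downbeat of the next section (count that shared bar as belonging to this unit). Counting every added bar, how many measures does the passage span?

Basic contrasting period: 4 + 4 = 8 bars.
8 (basic form) + 3 (link) + 3 (extra statement) = 14.
The elision shares a bar with the next section but does not change this unit's count.

14 measures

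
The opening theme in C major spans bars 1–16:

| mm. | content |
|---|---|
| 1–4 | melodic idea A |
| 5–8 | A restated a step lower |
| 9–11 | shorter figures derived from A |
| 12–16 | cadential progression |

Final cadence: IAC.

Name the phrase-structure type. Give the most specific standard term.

Basic idea (measures 1-4) + its repetition (mm. 5–8) form the presentation; fragmentation and cadence (bars 9–16) form the continuation — the 16-bar whole is a sentence.

sentence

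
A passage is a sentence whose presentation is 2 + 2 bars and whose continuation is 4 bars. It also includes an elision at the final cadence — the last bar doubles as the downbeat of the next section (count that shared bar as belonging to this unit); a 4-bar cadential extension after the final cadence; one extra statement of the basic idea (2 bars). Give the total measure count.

14 measures

Basic sentence: 2 + 2 + 4 = 8 bars.
8 (basic form) + 4 (cadential extension) + 2 (extra statement) = 14.
The elision shares a bar with the next section but does not change this unit's count.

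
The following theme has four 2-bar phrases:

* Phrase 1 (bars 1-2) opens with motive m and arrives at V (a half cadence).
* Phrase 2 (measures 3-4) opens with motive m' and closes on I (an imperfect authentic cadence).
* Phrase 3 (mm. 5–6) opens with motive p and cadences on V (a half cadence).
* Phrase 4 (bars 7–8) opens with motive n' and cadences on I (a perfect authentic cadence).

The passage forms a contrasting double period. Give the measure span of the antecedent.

measures 1–4

In a double period the first pair of phrases (ending imperfect authentic cadence) is the large antecedent and the second pair (ending perfect authentic cadence) is the large consequent; the antecedent is measures 1–4.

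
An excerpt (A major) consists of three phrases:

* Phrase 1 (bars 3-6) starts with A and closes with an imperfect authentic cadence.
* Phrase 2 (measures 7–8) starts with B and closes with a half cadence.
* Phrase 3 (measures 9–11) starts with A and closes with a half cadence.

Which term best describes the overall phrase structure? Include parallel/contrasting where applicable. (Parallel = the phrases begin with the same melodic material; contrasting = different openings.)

The final phrase closes with a half cadence, which is not stronger than the preceding half cadence; the 3 phrases lack an overall antecedent–consequent design and so form a phrase group.

phrase group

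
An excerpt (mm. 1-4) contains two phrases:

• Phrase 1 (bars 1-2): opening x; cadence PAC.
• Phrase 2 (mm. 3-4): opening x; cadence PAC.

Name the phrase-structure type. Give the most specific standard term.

Both phrases have the same opening (x) and the same cadence (perfect authentic cadence): the second is a restatement, not a consequent, so this is a repeated phrase rather than a period.

repeated phrase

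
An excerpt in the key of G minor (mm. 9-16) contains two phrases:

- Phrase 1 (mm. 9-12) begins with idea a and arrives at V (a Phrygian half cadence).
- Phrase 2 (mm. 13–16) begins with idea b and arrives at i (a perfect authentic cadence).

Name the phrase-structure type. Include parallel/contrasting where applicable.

Phrase 1 ends with a Phrygian half cadence (weaker) and phrase 2 with a perfect authentic cadence (stronger): antecedent + consequent = a period.
The two phrases open with different material (a / b), so the period is contrasting.

contrasting period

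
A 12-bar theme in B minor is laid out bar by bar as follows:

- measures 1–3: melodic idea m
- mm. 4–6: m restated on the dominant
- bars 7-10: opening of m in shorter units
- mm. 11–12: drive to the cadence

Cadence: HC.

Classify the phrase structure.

Basic idea (mm. 1–3) + its repetition (measures 4-6) form the presentation; fragmentation and cadence (mm. 7-12) form the continuation — the 12-bar whole is a sentence.

sentence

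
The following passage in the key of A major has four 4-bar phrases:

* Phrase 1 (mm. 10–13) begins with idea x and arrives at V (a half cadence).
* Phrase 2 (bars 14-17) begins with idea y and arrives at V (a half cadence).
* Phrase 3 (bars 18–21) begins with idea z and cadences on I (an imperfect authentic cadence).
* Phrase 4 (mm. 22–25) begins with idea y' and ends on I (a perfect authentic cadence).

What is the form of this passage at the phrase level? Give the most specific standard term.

Four phrases in two halves: the first half (measures 10–17) ends with a half cadence, the second (mm. 18-25) with a perfect authentic cadence — a large antecedent–consequent pair, i.e. a double period.
Phrase 3 begins with different material from phrase 1, making it contrasting.

contrasting double period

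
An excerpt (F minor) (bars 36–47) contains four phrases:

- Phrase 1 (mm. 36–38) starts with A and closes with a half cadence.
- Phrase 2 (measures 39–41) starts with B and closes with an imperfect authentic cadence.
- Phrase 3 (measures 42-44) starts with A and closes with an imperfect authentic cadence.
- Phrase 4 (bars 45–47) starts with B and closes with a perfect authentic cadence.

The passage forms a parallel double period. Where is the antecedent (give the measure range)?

In a double period the four phrases pair into a large antecedent (phrases 1–2, ending imperfect authentic cadence) and a large consequent (phrases 3–4, ending perfect authentic cadence). The antecedent spans bars 36–41.

measures 36–41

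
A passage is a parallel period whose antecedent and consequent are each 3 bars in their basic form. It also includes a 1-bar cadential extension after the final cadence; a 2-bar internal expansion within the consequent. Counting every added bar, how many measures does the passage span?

9 measures

Basic parallel period: 3 + 3 = 6 bars.
6 (basic form) + 1 (cadential extension) + 2 (internal expansion) = 9.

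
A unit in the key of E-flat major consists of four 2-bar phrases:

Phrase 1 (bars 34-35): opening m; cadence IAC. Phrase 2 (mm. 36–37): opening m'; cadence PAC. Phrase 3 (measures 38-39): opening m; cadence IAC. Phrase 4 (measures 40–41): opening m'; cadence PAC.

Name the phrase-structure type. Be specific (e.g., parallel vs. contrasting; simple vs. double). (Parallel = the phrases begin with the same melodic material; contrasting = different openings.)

The cadence pattern IAC–PAC–IAC–PAC is weak–strong twice, and phrases 3–4 restate phrases 1–2: a period heard twice, not a double period (which would end weakly at phrase 2).

repeated period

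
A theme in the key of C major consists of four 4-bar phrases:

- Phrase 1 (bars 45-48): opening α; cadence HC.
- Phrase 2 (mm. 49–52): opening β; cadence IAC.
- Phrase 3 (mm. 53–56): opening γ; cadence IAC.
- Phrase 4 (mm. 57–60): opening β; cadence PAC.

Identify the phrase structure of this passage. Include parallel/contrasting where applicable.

contrasting double period

Four phrases in two halves: the first half (bars 45–52) ends with an imperfect authentic cadence, the second (mm. 53–60) with a perfect authentic cadence — a large antecedent–consequent pair, i.e. a double period.
Phrase 3 begins with different material from phrase 1, making it contrasting.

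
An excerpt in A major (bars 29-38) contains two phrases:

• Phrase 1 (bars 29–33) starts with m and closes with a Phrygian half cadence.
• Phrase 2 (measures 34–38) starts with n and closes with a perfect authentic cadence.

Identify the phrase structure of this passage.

Phrase 1 ends with a Phrygian half cadence (weaker) and phrase 2 with a perfect authentic cadence (stronger): antecedent + consequent = a period.
The two phrases open with different material (m / n), so the period is contrasting.

contrasting period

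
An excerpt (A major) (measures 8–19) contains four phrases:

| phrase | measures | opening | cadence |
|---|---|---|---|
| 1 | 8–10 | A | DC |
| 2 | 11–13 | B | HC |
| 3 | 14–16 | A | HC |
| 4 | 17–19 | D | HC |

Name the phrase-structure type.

phrase group

Phrase 4 ends with a half cadence, no stronger than phrase 2's half cadence, so the four phrases do not form a double period; nor do phrases 3–4 duplicate 1–2, so it is not a repeated period. With no phrase reaching a conclusive cadence, the passage is a phrase group.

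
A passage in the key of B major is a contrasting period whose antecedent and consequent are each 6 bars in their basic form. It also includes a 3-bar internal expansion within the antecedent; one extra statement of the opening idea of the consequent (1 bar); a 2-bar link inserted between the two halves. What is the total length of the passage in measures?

18 measures

Basic contrasting period: 6 + 6 = 12 bars.
12 (basic form) + 3 (internal expansion) + 1 (extra statement) + 2 (link) = 18.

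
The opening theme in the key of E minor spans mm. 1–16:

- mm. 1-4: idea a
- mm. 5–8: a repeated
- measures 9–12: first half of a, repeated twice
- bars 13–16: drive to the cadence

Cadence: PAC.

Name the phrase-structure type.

Basic idea (measures 1–4) + its repetition (mm. 5–8) form the presentation; fragmentation and cadence (mm. 9-16) form the continuation — the 16-bar whole is a sentence.

sentence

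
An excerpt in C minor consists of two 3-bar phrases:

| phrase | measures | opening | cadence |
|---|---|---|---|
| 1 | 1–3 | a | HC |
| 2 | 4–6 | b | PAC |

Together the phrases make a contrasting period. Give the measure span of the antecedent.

The phrase ending with the weaker cadence (half cadence) is the antecedent; the one ending more conclusively (perfect authentic cadence) is the consequent. The antecedent is measures 1–3.

measures 1–3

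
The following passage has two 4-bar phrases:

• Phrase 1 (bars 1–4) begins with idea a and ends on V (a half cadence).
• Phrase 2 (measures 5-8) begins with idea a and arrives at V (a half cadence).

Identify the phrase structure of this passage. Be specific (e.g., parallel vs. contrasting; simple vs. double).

repeated phrase

Both phrases have the same opening (a) and the same cadence (half cadence): the second is a restatement, not a consequent, so this is a repeated phrase rather than a period.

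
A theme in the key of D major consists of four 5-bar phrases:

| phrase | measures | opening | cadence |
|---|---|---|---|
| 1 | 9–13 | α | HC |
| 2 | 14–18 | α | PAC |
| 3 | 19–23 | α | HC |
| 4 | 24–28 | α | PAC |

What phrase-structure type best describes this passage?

repeated period

The cadence pattern HC–PAC–HC–PAC is weak–strong twice, and phrases 3–4 restate phrases 1–2: a period heard twice, not a double period (which would end weakly at phrase 2).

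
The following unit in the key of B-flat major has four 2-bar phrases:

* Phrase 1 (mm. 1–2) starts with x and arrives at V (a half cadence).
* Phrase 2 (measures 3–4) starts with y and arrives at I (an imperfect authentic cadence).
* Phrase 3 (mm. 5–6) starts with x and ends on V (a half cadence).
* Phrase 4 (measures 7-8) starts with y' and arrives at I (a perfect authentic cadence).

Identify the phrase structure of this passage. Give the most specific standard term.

parallel double period

Four phrases in two halves: the first half (bars 1-4) ends with an imperfect authentic cadence, the second (bars 5–8) with a perfect authentic cadence — a large antecedent–consequent pair, i.e. a double period.
Phrase 3 begins with the same material as phrase 1, making it parallel.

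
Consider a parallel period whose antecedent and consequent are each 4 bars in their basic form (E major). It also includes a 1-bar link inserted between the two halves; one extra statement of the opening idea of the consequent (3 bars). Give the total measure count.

Basic parallel period: 4 + 4 = 8 bars.
8 (basic form) + 1 (link) + 3 (extra statement) = 12.

12 measures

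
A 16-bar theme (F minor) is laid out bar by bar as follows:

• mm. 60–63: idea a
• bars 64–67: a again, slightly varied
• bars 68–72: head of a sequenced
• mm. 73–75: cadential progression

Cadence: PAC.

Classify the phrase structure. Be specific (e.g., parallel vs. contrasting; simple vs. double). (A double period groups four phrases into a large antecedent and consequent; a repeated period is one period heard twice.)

Basic idea (mm. 60–63) + its repetition (mm. 64–67) form the presentation; fragmentation and cadence (measures 68-75) form the continuation — the 16-bar whole is a sentence.

sentence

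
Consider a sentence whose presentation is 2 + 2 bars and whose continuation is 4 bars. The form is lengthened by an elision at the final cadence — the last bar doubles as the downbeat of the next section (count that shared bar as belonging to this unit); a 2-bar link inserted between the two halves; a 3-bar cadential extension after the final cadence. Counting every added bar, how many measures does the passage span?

13 measures

Basic sentence: 2 + 2 + 4 = 8 bars.
8 (basic form) + 2 (link) + 3 (cadential extension) = 13.
The elision shares a bar with the next section but does not change this unit's count.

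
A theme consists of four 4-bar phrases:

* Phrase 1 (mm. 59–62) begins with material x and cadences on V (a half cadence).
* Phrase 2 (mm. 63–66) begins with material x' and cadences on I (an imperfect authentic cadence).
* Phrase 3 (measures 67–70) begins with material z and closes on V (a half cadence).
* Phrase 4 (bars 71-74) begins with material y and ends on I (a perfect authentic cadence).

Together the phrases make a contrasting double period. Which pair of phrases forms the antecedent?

phrases 1 and 2

In a double period the first pair of phrases (ending imperfect authentic cadence) is the large antecedent and the second pair (ending perfect authentic cadence) is the large consequent; the antecedent is phrases 1 and 2.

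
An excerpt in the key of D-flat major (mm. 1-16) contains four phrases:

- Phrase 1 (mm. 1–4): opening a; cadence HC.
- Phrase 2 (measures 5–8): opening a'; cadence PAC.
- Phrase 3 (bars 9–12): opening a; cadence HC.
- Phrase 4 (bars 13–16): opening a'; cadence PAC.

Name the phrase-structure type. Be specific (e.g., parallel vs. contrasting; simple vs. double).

The cadence pattern HC–PAC–HC–PAC is weak–strong twice, and phrases 3–4 restate phrases 1–2: a period heard twice, not a double period (which would end weakly at phrase 2).

repeated period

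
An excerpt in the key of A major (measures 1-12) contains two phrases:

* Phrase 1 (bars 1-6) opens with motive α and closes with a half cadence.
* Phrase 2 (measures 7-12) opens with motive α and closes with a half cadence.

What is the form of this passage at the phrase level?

Both phrases have the same opening (α) and the same cadence (half cadence): the second is a restatement, not a consequent, so this is a repeated phrase rather than a period.

repeated phrase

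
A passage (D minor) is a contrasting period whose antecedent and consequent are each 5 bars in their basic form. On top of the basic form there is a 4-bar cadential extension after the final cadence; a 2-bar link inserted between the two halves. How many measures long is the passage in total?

Basic contrasting period: 5 + 5 = 10 bars.
10 (basic form) + 4 (cadential extension) + 2 (link) = 16.

16 measures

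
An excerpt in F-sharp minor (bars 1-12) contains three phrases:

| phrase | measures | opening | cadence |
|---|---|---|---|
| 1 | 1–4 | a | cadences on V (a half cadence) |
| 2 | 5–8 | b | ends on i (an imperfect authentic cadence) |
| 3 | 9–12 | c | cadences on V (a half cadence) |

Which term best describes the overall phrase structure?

The final phrase closes with a half cadence, which is not stronger than the preceding imperfect authentic cadence; the 3 phrases lack an overall antecedent–consequent design and so form a phrase group.

phrase group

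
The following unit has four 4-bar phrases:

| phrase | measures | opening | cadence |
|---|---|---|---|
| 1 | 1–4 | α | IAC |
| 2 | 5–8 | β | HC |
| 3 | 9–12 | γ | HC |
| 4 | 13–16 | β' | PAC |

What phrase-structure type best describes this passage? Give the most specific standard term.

contrasting double period

Four phrases in two halves: the first half (measures 1–8) ends with a half cadence, the second (mm. 9–16) with a perfect authentic cadence — a large antecedent–consequent pair, i.e. a double period.
Phrase 3 begins with different material from phrase 1, making it contrasting.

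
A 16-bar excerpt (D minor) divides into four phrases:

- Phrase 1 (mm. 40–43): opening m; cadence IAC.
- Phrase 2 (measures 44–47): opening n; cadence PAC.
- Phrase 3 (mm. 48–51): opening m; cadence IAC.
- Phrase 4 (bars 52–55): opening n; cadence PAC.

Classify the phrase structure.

The cadence pattern IAC–PAC–IAC–PAC is weak–strong twice, and phrases 3–4 restate phrases 1–2: a period heard twice, not a double period (which would end weakly at phrase 2).

repeated period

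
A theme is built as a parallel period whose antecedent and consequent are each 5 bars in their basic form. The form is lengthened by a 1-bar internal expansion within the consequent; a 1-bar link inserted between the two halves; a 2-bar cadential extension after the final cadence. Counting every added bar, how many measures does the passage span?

Basic parallel period: 5 + 5 = 10 bars.
10 (basic form) + 1 (internal expansion) + 1 (link) + 2 (cadential extension) = 14.

14 measures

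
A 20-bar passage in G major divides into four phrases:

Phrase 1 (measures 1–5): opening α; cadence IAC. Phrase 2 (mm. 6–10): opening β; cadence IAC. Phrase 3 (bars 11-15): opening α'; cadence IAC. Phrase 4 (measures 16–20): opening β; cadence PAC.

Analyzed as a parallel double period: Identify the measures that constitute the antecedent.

In a double period the four phrases pair into a large antecedent (phrases 1–2, ending imperfect authentic cadence) and a large consequent (phrases 3–4, ending perfect authentic cadence). The antecedent spans measures 1–10.

measures 1–10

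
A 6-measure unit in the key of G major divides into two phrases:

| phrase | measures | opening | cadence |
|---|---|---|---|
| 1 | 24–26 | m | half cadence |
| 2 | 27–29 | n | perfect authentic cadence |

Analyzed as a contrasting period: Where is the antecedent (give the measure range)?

The antecedent is the phrase ending with the weaker cadence (half cadence, phrase 1) and the consequent the one ending more conclusively (perfect authentic cadence, phrase 2); the antecedent is bars 24-26.

measures 24–26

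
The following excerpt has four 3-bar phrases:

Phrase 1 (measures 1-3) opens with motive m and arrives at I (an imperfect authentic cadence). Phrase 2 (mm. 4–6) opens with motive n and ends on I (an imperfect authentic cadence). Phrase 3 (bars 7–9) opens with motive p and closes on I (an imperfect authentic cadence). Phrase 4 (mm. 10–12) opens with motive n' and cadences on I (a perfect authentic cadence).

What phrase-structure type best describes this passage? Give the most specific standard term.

contrasting double period

Four phrases in two halves: the first half (bars 1–6) ends with an imperfect authentic cadence, the second (mm. 7–12) with a perfect authentic cadence — a large antecedent–consequent pair, i.e. a double period.
Phrase 3 begins with different material from phrase 1, making it contrasting.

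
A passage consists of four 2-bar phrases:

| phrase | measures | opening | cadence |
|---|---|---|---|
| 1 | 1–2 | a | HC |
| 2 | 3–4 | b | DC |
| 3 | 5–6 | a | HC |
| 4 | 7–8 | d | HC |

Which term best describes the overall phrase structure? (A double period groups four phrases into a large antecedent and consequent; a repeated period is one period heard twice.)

Phrase 4 ends with a half cadence, no stronger than phrase 2's deceptive cadence, so the four phrases do not form a double period; nor do phrases 3–4 duplicate 1–2, so it is not a repeated period. With no phrase reaching a conclusive cadence, the passage is a phrase group.

phrase group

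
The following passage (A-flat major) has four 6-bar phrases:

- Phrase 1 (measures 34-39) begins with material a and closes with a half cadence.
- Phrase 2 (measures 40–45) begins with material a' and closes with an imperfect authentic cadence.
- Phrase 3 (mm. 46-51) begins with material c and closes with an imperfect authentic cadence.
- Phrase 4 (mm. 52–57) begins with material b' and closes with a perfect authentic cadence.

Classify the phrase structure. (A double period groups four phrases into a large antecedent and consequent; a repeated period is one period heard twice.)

Four phrases in two halves: the first half (mm. 34–45) ends with an imperfect authentic cadence, the second (mm. 46-57) with a perfect authentic cadence — a large antecedent–consequent pair, i.e. a double period.
Phrase 3 begins with different material from phrase 1, making it contrasting.

contrasting double period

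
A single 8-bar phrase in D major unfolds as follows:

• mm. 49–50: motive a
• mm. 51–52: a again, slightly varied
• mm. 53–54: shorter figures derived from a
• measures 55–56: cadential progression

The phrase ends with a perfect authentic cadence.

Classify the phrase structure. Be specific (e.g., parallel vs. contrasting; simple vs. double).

Basic idea (measures 49-50) + its repetition (bars 51–52) form the presentation; fragmentation and cadence (bars 53-56) form the continuation — the 8-bar whole is a sentence.

sentence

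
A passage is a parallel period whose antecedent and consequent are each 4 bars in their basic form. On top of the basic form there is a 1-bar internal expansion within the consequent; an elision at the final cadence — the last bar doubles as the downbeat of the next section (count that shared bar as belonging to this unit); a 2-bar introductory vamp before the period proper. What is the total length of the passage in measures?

Basic parallel period: 4 + 4 = 8 bars.
8 (basic form) + 1 (internal expansion) + 2 (introduction) = 11.
The elision shares a bar with the next section but does not change this unit's count.

11 measures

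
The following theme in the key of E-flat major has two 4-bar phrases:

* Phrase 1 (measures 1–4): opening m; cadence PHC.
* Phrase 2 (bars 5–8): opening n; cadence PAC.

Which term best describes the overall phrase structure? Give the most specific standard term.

Phrase 1 ends with a Phrygian half cadence (weaker) and phrase 2 with a perfect authentic cadence (stronger): antecedent + consequent = a period.
The two phrases open with different material (m / n), so the period is contrasting.

contrasting period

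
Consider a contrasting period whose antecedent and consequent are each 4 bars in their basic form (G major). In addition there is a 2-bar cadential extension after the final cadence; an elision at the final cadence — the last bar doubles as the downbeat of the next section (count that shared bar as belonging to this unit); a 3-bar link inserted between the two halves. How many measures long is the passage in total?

13 measures

Basic contrasting period: 4 + 4 = 8 bars.
8 (basic form) + 2 (cadential extension) + 3 (link) = 13.
The elision shares a bar with the next section but does not change this unit's count.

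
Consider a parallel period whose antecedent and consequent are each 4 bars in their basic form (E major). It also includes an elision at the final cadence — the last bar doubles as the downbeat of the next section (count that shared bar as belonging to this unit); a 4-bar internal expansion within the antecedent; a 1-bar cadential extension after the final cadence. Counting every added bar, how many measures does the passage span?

13 measures

Basic parallel period: 4 + 4 = 8 bars.
8 (basic form) + 4 (internal expansion) + 1 (cadential extension) = 13.
The elision shares a bar with the next section but does not change this unit's count.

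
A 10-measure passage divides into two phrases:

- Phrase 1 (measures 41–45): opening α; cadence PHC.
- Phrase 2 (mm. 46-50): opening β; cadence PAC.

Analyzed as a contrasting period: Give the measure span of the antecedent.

The antecedent is the phrase ending with the weaker cadence (Phrygian half cadence, phrase 1) and the consequent the one ending more conclusively (perfect authentic cadence, phrase 2); the antecedent is measures 41–45.

measures 41–45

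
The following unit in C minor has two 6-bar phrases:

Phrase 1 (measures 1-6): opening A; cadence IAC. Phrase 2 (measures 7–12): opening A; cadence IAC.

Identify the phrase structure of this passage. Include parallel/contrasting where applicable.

Both phrases have the same opening (A) and the same cadence (imperfect authentic cadence): the second is a restatement, not a consequent, so this is a repeated phrase rather than a period.

repeated phrase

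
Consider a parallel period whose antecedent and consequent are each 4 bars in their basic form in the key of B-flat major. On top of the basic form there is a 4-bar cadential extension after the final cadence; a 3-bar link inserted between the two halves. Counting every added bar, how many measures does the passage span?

15 measures

Basic parallel period: 4 + 4 = 8 bars.
8 (basic form) + 4 (cadential extension) + 3 (link) = 15.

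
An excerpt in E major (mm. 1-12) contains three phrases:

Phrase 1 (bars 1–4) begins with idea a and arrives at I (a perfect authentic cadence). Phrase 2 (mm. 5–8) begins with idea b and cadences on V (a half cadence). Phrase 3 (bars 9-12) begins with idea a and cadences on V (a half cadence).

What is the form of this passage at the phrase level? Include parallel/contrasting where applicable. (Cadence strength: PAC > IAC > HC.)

phrase group

The final phrase closes with a half cadence, which is not stronger than the preceding half cadence; the 3 phrases lack an overall antecedent–consequent design and so form a phrase group.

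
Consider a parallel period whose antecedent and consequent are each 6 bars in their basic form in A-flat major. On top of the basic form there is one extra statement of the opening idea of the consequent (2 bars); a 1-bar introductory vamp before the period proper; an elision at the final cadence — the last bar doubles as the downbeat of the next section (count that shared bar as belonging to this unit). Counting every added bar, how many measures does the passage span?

Basic parallel period: 6 + 6 = 12 bars.
12 (basic form) + 2 (extra statement) + 1 (introduction) = 15.
The elision shares a bar with the next section but does not change this unit's count.

15 measures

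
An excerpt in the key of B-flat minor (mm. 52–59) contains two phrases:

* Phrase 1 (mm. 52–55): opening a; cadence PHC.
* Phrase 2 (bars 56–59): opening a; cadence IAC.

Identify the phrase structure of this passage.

Phrase 1 ends with a Phrygian half cadence (weaker) and phrase 2 with an imperfect authentic cadence (stronger): antecedent + consequent = a period.
The two phrases open with the same material (a / a), so the period is parallel.

parallel period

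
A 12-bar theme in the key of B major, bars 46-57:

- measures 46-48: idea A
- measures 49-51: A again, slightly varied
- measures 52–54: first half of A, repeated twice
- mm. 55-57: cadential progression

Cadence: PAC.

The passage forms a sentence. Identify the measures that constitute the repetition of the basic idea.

measures 49–51

The presentation of a sentence is the basic idea (bars 46–48) plus its repetition (measures 49–51); the repetition of the basic idea is therefore mm. 49–51.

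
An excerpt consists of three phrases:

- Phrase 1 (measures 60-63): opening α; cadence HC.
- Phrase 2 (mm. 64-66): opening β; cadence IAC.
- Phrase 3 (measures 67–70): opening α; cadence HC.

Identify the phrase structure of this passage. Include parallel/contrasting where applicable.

phrase group

The final phrase closes with a half cadence, which is not stronger than the preceding imperfect authentic cadence; the 3 phrases lack an overall antecedent–consequent design and so form a phrase group.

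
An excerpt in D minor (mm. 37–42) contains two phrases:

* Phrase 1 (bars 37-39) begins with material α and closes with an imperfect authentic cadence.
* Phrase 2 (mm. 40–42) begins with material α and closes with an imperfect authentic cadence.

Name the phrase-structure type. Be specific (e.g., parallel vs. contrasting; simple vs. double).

repeated phrase

Both phrases have the same opening (α) and the same cadence (imperfect authentic cadence): the second is a restatement, not a consequent, so this is a repeated phrase rather than a period.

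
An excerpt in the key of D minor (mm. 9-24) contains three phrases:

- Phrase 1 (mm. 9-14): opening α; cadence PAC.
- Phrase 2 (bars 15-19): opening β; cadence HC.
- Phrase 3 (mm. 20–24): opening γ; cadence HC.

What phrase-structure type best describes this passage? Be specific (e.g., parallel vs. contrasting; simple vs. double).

phrase group

The final phrase closes with a half cadence, which is not stronger than the preceding half cadence; the 3 phrases lack an overall antecedent–consequent design and so form a phrase group.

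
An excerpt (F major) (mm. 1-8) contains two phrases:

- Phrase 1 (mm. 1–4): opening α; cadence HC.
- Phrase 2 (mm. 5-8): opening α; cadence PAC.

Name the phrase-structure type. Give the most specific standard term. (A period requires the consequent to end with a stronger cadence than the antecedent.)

Phrase 1 ends with a half cadence (weaker) and phrase 2 with a perfect authentic cadence (stronger): antecedent + consequent = a period.
The two phrases open with the same material (α / α), so the period is parallel.

parallel period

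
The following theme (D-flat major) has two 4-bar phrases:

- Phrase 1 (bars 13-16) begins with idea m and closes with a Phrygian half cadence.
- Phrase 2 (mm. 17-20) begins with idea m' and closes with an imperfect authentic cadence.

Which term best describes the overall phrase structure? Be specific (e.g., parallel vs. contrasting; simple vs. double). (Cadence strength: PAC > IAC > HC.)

Phrase 1 ends with a Phrygian half cadence (weaker) and phrase 2 with an imperfect authentic cadence (stronger): antecedent + consequent = a period.
The two phrases open with the same material (m / m'), so the period is parallel.

parallel period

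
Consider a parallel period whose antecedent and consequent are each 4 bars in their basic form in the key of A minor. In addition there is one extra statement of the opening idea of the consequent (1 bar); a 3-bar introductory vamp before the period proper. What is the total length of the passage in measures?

12 measures

Basic parallel period: 4 + 4 = 8 bars.
8 (basic form) + 1 (extra statement) + 3 (introduction) = 12.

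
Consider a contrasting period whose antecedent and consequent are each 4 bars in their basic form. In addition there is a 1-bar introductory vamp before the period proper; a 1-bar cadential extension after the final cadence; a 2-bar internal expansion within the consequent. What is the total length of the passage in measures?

12 measures

Basic contrasting period: 4 + 4 = 8 bars.
8 (basic form) + 1 (introduction) + 1 (cadential extension) + 2 (internal expansion) = 12.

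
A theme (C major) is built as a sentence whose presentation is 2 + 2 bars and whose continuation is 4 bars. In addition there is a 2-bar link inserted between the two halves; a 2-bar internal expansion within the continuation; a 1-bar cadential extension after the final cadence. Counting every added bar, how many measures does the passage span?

Basic sentence: 2 + 2 + 4 = 8 bars.
8 (basic form) + 2 (link) + 2 (internal expansion) + 1 (cadential extension) = 13.

13 measures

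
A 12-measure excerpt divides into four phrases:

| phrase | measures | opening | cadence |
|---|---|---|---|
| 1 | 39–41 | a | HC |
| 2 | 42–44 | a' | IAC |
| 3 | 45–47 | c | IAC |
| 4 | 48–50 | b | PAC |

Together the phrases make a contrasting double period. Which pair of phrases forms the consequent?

phrases 3 and 4

In a double period the first pair of phrases (ending imperfect authentic cadence) is the large antecedent and the second pair (ending perfect authentic cadence) is the large consequent; the consequent is phrases 3 and 4.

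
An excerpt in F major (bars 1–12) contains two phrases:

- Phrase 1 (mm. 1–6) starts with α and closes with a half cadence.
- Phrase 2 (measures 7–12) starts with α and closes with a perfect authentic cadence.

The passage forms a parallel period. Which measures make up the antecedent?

The antecedent is the phrase ending with the weaker cadence (half cadence, phrase 1) and the consequent the one ending more conclusively (perfect authentic cadence, phrase 2); the antecedent is measures 1–6.

measures 1–6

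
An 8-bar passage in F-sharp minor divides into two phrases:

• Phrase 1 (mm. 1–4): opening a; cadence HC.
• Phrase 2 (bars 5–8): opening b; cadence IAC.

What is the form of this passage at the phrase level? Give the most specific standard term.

Phrase 1 ends with a half cadence (weaker) and phrase 2 with an imperfect authentic cadence (stronger): antecedent + consequent = a period.
The two phrases open with different material (a / b), so the period is contrasting.

contrasting period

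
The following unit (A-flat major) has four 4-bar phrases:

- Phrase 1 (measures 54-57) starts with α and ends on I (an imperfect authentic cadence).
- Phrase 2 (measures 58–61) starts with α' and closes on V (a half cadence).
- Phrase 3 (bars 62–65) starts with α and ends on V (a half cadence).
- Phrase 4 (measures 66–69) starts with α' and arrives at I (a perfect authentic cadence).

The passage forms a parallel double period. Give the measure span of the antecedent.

measures 54–61

In a double period the first pair of phrases (ending half cadence) is the large antecedent and the second pair (ending perfect authentic cadence) is the large consequent; the antecedent is measures 54–61.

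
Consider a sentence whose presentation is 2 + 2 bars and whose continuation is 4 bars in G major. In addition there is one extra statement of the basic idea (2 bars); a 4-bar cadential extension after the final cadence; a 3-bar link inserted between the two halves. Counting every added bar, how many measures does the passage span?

Basic sentence: 2 + 2 + 4 = 8 bars.
8 (basic form) + 2 (extra statement) + 4 (cadential extension) + 3 (link) = 17.

17 measures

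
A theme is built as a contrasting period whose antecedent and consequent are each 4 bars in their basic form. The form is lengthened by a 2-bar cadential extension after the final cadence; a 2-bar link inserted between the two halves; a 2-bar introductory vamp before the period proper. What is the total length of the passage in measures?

Basic contrasting period: 4 + 4 = 8 bars.
8 (basic form) + 2 (cadential extension) + 2 (link) + 2 (introduction) = 14.

14 measures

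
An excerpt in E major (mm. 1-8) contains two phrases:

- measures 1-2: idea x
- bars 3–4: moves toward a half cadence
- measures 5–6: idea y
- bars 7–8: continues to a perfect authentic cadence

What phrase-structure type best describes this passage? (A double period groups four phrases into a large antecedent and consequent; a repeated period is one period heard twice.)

contrasting period

Phrase 1 ends with a half cadence (weaker) and phrase 2 with a perfect authentic cadence (stronger): antecedent + consequent = a period.
The two phrases open with different material (x / y), so the period is contrasting.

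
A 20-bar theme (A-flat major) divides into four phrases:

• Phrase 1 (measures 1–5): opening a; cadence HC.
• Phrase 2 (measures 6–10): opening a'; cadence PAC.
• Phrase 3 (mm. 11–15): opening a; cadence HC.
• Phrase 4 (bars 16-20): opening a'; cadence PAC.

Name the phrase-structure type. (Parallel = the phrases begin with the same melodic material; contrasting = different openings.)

The cadence pattern HC–PAC–HC–PAC is weak–strong twice, and phrases 3–4 restate phrases 1–2: a period heard twice, not a double period (which would end weakly at phrase 2).

repeated period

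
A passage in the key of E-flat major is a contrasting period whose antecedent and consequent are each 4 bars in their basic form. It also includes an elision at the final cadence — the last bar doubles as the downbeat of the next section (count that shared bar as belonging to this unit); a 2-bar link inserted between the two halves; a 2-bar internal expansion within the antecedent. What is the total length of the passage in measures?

Basic contrasting period: 4 + 4 = 8 bars.
8 (basic form) + 2 (link) + 2 (internal expansion) = 12.
The elision shares a bar with the next section but does not change this unit's count.

12 measures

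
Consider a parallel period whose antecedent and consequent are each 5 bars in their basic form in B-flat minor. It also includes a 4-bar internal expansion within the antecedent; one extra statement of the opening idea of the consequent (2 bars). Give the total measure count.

Basic parallel period: 5 + 5 = 10 bars.
10 (basic form) + 4 (internal expansion) + 2 (extra statement) = 16.

16 measures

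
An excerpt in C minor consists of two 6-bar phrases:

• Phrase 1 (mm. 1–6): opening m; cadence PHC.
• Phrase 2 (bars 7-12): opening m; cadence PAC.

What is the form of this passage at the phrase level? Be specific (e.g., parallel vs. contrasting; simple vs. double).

Phrase 1 ends with a Phrygian half cadence (weaker) and phrase 2 with a perfect authentic cadence (stronger): antecedent + consequent = a period.
The two phrases open with the same material (m / m), so the period is parallel.

parallel period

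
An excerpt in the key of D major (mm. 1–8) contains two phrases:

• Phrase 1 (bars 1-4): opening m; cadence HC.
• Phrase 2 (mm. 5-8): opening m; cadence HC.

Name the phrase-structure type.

repeated phrase

Both phrases have the same opening (m) and the same cadence (half cadence): the second is a restatement, not a consequent, so this is a repeated phrase rather than a period.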